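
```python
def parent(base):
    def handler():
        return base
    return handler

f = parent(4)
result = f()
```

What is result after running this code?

Step 1: parent(4) creates closure capturing base = 4.
Step 2: f() returns the captured base = 4.
Step 3: result = 4

The answer is 4.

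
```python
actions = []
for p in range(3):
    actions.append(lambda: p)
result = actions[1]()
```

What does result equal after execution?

Step 1: The loop creates 3 lambdas, all referencing the same variable p.
Step 2: After the loop, p = 2 (final value).
Step 3: actions[1]() looks up p at call time and finds 2. This is the late binding gotcha. result = 2

The answer is 2.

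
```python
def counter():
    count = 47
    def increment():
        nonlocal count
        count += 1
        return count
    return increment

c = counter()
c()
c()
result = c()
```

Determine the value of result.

Step 1: counter() creates closure with count = 47.
Step 2: Each c() call increments count via nonlocal. After 3 calls: 47 + 3 = 50.
Step 3: result = 50

The answer is 50.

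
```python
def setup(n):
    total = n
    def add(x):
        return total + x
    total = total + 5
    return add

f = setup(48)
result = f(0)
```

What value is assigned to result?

Step 1: setup(48) sets total = 48, then total = 48 + 5 = 53.
Step 2: Closures capture by reference, so add sees total = 53.
Step 3: f(0) returns 53 + 0 = 53

The answer is 53.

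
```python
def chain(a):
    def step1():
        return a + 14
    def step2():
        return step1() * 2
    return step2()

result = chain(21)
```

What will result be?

Step 1: chain(21) captures a = 21.
Step 2: step2() calls step1() which returns 21 + 14 = 35.
Step 3: step2() returns 35 * 2 = 70

The answer is 70.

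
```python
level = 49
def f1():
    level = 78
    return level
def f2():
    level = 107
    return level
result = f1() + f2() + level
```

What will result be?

Step 1: Each function shadows global level with its own local.
Step 2: f1() returns 78, f2() returns 107.
Step 3: Global level = 49 is unchanged. result = 78 + 107 + 49 = 234

The answer is 234.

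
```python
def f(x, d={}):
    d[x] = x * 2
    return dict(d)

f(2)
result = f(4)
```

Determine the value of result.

Step 1: Mutable default dict is shared across calls.
Step 2: First call adds 2: 4. Second call adds 4: 8.
Step 3: result = {2: 4, 4: 8}

The answer is {2: 4, 4: 8}.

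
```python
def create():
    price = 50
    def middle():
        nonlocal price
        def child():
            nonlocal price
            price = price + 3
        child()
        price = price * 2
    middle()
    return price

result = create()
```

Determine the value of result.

Step 1: price = 50.
Step 2: child() adds 3: price = 50 + 3 = 53.
Step 3: middle() doubles: price = 53 * 2 = 106.
Step 4: result = 106

The answer is 106.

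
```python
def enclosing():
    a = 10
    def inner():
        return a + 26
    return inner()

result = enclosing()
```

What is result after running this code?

Step 1: enclosing() defines a = 10.
Step 2: inner() reads a = 10 from enclosing scope, returns 10 + 26 = 36.
Step 3: result = 36

The answer is 36.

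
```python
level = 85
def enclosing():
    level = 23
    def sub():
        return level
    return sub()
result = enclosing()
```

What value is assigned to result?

Step 1: level = 85 globally, but enclosing() defines level = 23 locally.
Step 2: sub() looks up level. Not in local scope, so checks enclosing scope (enclosing) and finds level = 23.
Step 3: result = 23

The answer is 23.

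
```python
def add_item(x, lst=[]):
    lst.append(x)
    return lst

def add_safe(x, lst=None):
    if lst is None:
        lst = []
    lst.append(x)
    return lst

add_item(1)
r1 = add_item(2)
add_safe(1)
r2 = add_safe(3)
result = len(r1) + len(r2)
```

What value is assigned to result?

Step 1: add_item shares mutable default: after 2 calls, lst = [1, 2], len = 2.
Step 2: add_safe creates fresh list each time: r2 = [3], len = 1.
Step 3: result = 2 + 1 = 3

The answer is 3.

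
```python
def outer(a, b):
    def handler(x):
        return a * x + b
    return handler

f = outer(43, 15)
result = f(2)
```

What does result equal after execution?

Step 1: outer(43, 15) captures a = 43, b = 15.
Step 2: f(2) computes 43 * 2 + 15 = 101.
Step 3: result = 101

The answer is 101.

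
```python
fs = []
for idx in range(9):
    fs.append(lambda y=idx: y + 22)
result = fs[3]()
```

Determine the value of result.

Step 1: Default argument y=idx captures idx's value at definition time.
Step 2: fs[3] was defined when idx = 3, so y defaults to 3.
Step 3: result = 3 + 22 = 25 (default arg fixes the late binding issue)

The answer is 25.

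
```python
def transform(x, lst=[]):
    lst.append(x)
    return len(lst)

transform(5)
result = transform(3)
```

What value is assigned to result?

Step 1: Mutable default list persists between calls.
Step 2: First call: lst = [5], len = 1. Second call: lst = [5, 3], len = 2.
Step 3: result = 2

The answer is 2.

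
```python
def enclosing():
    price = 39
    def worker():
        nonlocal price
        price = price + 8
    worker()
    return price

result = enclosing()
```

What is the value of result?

Step 1: enclosing() sets price = 39.
Step 2: worker() uses nonlocal to modify price in enclosing's scope: price = 39 + 8 = 47.
Step 3: enclosing() returns the modified price = 47

The answer is 47.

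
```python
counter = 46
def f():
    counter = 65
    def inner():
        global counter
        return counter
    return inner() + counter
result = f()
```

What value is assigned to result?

Step 1: Global counter = 46. f() shadows with local counter = 65.
Step 2: inner() uses global keyword, so inner() returns global counter = 46.
Step 3: f() returns 46 + 65 = 111

The answer is 111.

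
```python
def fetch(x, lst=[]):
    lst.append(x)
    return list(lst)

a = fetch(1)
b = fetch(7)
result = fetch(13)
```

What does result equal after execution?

Step 1: Default list is shared. list() creates copies for return values.
Step 2: Internal list grows: [1] -> [1, 7] -> [1, 7, 13].
Step 3: result = [1, 7, 13]

The answer is [1, 7, 13].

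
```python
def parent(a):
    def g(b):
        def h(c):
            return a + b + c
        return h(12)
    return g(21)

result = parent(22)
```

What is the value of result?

Step 1: a = 22, b = 21, c = 12 across three nested scopes.
Step 2: h() accesses all three via LEGB rule.
Step 3: result = 22 + 21 + 12 = 55

The answer is 55.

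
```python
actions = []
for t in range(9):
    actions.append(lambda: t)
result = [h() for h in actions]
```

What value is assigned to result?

Step 1: All 9 lambdas share the same variable t.
Step 2: After the loop, t = 8.
Step 3: Each call returns 8. result = [8, 8, 8, 8, 8, 8, 8, 8, 8]

The answer is [8, 8, 8, 8, 8, 8, 8, 8, 8].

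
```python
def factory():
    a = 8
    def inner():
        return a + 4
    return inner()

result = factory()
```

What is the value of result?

Step 1: factory() defines a = 8.
Step 2: inner() reads a = 8 from enclosing scope, returns 8 + 4 = 12.
Step 3: result = 12

The answer is 12.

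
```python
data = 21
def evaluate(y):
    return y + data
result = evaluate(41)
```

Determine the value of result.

Step 1: data = 21 is defined globally.
Step 2: evaluate(41) uses parameter y = 41 and looks up data from global scope = 21.
Step 3: result = 41 + 21 = 62

The answer is 62.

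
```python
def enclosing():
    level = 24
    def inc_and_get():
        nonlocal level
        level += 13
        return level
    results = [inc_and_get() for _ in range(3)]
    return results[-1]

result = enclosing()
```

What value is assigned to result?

Step 1: level = 24.
Step 2: Three calls to inc_and_get(), each adding 13.
Step 3: Last value = 24 + 13 * 3 = 63

The answer is 63.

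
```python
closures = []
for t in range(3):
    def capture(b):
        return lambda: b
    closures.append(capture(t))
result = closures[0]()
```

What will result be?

Step 1: capture(t) creates a new scope capturing b = t at call time.
Step 2: closures[0] = capture(0), so its lambda captures b = 0.
Step 3: result = 0 (closure factory fixes late binding)

The answer is 0.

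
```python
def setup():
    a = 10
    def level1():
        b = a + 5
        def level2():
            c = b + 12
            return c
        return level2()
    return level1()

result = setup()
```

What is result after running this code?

Step 1: a = 10. b = a + 5 = 15.
Step 2: c = b + 12 = 15 + 12 = 27.
Step 3: result = 27

The answer is 27.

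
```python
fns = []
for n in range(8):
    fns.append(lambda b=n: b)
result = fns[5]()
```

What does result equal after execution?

Step 1: Default argument b=n captures n's value at each iteration.
Step 2: fns[5] captured b = 5 when n was 5.
Step 3: result = 5

The answer is 5.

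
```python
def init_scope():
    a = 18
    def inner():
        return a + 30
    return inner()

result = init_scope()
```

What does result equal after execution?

Step 1: init_scope() defines a = 18.
Step 2: inner() reads a = 18 from enclosing scope, returns 18 + 30 = 48.
Step 3: result = 48

The answer is 48.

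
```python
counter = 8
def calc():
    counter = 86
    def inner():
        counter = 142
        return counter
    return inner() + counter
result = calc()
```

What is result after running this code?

Step 1: calc() has local counter = 86. inner() has local counter = 142.
Step 2: inner() returns its local counter = 142.
Step 3: calc() returns 142 + its own counter (86) = 228

The answer is 228.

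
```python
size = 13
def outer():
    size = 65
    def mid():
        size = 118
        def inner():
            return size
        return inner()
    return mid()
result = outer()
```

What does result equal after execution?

Step 1: Three levels of shadowing: global 13, outer 65, mid 118.
Step 2: inner() finds size = 118 in enclosing mid() scope.
Step 3: result = 118

The answer is 118.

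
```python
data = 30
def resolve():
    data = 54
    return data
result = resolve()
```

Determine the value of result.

Step 1: Global data = 30.
Step 2: resolve() creates local data = 54, shadowing the global.
Step 3: Returns local data = 54. result = 54

The answer is 54.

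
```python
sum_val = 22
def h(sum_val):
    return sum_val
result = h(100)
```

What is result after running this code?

Step 1: Global sum_val = 22.
Step 2: h(100) takes parameter sum_val = 100, which shadows the global.
Step 3: result = 100

The answer is 100.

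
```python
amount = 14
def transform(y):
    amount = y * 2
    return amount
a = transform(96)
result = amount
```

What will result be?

Step 1: Global amount = 14.
Step 2: transform(96) creates local amount = 96 * 2 = 192.
Step 3: Global amount unchanged because no global keyword. result = 14

The answer is 14.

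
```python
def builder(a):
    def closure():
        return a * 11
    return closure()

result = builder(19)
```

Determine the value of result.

Step 1: builder(19) binds parameter a = 19.
Step 2: closure() accesses a = 19 from enclosing scope.
Step 3: result = 19 * 11 = 209

The answer is 209.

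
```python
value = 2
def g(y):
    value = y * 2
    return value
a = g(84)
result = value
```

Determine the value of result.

Step 1: Global value = 2.
Step 2: g(84) creates local value = 84 * 2 = 168.
Step 3: Global value unchanged because no global keyword. result = 2

The answer is 2.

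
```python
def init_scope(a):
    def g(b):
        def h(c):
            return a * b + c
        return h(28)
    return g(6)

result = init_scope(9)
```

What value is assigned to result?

Step 1: a = 9, b = 6, c = 28.
Step 2: h() computes a * b + c = 9 * 6 + 28 = 82.
Step 3: result = 82

The answer is 82.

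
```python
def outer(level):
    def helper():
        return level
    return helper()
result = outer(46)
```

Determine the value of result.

Step 1: outer(46) binds parameter level = 46.
Step 2: helper() looks up level in enclosing scope and finds the parameter level = 46.
Step 3: result = 46

The answer is 46.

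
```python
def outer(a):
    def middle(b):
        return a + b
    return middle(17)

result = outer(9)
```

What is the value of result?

Step 1: outer(9) passes a = 9.
Step 2: middle(17) has b = 17, reads a = 9 from enclosing.
Step 3: result = 9 + 17 = 26

The answer is 26.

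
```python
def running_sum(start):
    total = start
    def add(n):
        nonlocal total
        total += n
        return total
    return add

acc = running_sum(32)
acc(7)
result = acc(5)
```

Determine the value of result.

Step 1: running_sum(32) creates closure with total = 32.
Step 2: First acc(7): total = 32 + 7 = 39.
Step 3: Second acc(5): total = 39 + 5 = 44. result = 44

The answer is 44.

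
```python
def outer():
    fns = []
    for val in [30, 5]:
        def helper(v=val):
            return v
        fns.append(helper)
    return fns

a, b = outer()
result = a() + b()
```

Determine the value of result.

Step 1: Default argument v=val captures val at each iteration.
Step 2: a() returns 30 (captured at first iteration), b() returns 5 (captured at second).
Step 3: result = 30 + 5 = 35

The answer is 35.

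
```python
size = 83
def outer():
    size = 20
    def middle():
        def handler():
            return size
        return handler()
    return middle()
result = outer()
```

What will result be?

Step 1: outer() defines size = 20. middle() and handler() have no local size.
Step 2: handler() checks local (none), enclosing middle() (none), enclosing outer() and finds size = 20.
Step 3: result = 20

The answer is 20.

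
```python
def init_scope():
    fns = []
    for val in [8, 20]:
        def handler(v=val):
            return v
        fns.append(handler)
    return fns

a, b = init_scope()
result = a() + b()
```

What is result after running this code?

Step 1: Default argument v=val captures val at each iteration.
Step 2: a() returns 8 (captured at first iteration), b() returns 20 (captured at second).
Step 3: result = 8 + 20 = 28

The answer is 28.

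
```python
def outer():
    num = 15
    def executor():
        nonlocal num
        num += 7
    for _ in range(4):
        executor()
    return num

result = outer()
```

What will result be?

Step 1: num = 15.
Step 2: executor() is called 4 times in a loop, each adding 7 via nonlocal.
Step 3: num = 15 + 7 * 4 = 43

The answer is 43.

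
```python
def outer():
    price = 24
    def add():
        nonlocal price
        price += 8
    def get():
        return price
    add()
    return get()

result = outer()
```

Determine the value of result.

Step 1: price = 24. add() modifies it via nonlocal, get() reads it.
Step 2: add() makes price = 24 + 8 = 32.
Step 3: get() returns 32. result = 32

The answer is 32.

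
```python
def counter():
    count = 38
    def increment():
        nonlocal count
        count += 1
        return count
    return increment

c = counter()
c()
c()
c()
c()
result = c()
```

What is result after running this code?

Step 1: counter() creates closure with count = 38.
Step 2: Each c() call increments count via nonlocal. After 5 calls: 38 + 5 = 43.
Step 3: result = 43

The answer is 43.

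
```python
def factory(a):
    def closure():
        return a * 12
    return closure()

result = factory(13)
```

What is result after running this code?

Step 1: factory(13) binds parameter a = 13.
Step 2: closure() accesses a = 13 from enclosing scope.
Step 3: result = 13 * 12 = 156

The answer is 156.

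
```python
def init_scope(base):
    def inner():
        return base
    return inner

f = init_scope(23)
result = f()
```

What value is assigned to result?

Step 1: init_scope(23) creates closure capturing base = 23.
Step 2: f() returns the captured base = 23.
Step 3: result = 23

The answer is 23.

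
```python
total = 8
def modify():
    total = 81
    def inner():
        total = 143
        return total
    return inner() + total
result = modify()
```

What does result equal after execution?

Step 1: modify() has local total = 81. inner() has local total = 143.
Step 2: inner() returns its local total = 143.
Step 3: modify() returns 143 + its own total (81) = 224

The answer is 224.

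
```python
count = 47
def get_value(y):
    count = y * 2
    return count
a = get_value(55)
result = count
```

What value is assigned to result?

Step 1: Global count = 47.
Step 2: get_value(55) creates local count = 55 * 2 = 110.
Step 3: Global count unchanged because no global keyword. result = 47

The answer is 47.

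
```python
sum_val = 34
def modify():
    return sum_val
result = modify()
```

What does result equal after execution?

Step 1: sum_val = 34 is defined in the global scope.
Step 2: modify() looks up sum_val. No local sum_val exists, so Python checks the global scope via LEGB rule and finds sum_val = 34.
Step 3: result = 34

The answer is 34.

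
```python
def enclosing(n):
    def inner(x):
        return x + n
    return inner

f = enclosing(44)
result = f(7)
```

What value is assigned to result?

Step 1: enclosing(44) creates a closure that captures n = 44.
Step 2: f(7) calls the closure with x = 7, returning 7 + 44 = 51.
Step 3: result = 51

The answer is 51.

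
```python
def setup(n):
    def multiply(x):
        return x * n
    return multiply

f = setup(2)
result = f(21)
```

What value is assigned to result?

Step 1: setup(2) returns multiply closure with n = 2.
Step 2: f(21) computes 21 * 2 = 42.
Step 3: result = 42

The answer is 42.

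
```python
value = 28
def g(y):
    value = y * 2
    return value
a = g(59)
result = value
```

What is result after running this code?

Step 1: Global value = 28.
Step 2: g(59) creates local value = 59 * 2 = 118.
Step 3: Global value unchanged because no global keyword. result = 28

The answer is 28.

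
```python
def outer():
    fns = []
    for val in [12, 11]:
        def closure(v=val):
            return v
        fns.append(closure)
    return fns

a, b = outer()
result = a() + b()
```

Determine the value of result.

Step 1: Default argument v=val captures val at each iteration.
Step 2: a() returns 12 (captured at first iteration), b() returns 11 (captured at second).
Step 3: result = 12 + 11 = 23

The answer is 23.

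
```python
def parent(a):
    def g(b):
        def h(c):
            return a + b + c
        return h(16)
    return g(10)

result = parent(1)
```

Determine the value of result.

Step 1: a = 1, b = 10, c = 16 across three nested scopes.
Step 2: h() accesses all three via LEGB rule.
Step 3: result = 1 + 10 + 16 = 27

The answer is 27.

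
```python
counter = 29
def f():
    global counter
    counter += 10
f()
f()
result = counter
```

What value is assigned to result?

Step 1: counter = 29.
Step 2: First f(): counter = 29 + 10 = 39.
Step 3: Second f(): counter = 39 + 10 = 49. result = 49

The answer is 49.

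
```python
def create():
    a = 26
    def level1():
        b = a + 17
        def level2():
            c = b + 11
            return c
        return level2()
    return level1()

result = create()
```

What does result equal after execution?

Step 1: a = 26. b = a + 17 = 43.
Step 2: c = b + 11 = 43 + 11 = 54.
Step 3: result = 54

The answer is 54.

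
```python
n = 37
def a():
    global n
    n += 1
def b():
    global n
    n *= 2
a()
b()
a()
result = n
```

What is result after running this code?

Step 1: n = 37.
Step 2: a(): n = 37 + 1 = 38.
Step 3: b(): n = 38 * 2 = 76.
Step 4: a(): n = 76 + 1 = 77

The answer is 77.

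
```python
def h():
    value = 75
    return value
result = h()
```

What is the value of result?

Step 1: h() defines value = 75 in its local scope.
Step 2: return value finds the local variable value = 75.
Step 3: result = 75

The answer is 75.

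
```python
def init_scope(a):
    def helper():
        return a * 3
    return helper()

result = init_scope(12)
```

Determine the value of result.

Step 1: init_scope(12) binds parameter a = 12.
Step 2: helper() accesses a = 12 from enclosing scope.
Step 3: result = 12 * 3 = 36

The answer is 36.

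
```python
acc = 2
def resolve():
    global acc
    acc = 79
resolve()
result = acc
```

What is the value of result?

Step 1: acc = 2 globally.
Step 2: resolve() declares global acc and sets it to 79.
Step 3: After resolve(), global acc = 79. result = 79

The answer is 79.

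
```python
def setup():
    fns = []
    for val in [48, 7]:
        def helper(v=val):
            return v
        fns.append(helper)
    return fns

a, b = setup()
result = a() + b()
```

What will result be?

Step 1: Default argument v=val captures val at each iteration.
Step 2: a() returns 48 (captured at first iteration), b() returns 7 (captured at second).
Step 3: result = 48 + 7 = 55

The answer is 55.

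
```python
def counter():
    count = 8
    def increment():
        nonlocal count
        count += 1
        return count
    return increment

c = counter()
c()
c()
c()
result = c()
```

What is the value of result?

Step 1: counter() creates closure with count = 8.
Step 2: Each c() call increments count via nonlocal. After 4 calls: 8 + 4 = 12.
Step 3: result = 12

The answer is 12.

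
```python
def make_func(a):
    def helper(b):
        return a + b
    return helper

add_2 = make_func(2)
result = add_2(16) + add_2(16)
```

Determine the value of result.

Step 1: add_2 captures a = 2.
Step 2: add_2(16) = 2 + 16 = 18, called twice.
Step 3: result = 18 + 18 = 36

The answer is 36.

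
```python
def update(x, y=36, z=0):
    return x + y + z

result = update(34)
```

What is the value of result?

Step 1: update(34) uses defaults y = 36, z = 0.
Step 2: Returns 34 + 36 + 0 = 70.
Step 3: result = 70

The answer is 70.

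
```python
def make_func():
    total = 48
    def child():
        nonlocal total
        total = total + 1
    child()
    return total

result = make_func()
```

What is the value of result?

Step 1: make_func() sets total = 48.
Step 2: child() uses nonlocal to modify total in make_func's scope: total = 48 + 1 = 49.
Step 3: make_func() returns the modified total = 49

The answer is 49.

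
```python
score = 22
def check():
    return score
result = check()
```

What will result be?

Step 1: score = 22 is defined in the global scope.
Step 2: check() looks up score. No local score exists, so Python checks the global scope via LEGB rule and finds score = 22.
Step 3: result = 22

The answer is 22.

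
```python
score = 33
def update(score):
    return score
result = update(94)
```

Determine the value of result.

Step 1: Global score = 33.
Step 2: update(94) takes parameter score = 94, which shadows the global.
Step 3: result = 94

The answer is 94.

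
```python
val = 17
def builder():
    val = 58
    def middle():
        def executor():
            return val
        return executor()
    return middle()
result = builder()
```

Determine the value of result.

Step 1: builder() defines val = 58. middle() and executor() have no local val.
Step 2: executor() checks local (none), enclosing middle() (none), enclosing builder() and finds val = 58.
Step 3: result = 58

The answer is 58.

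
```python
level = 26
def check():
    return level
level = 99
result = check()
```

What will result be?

Step 1: level is first set to 26, then reassigned to 99.
Step 2: check() is called after the reassignment, so it looks up the current global level = 99.
Step 3: result = 99

The answer is 99.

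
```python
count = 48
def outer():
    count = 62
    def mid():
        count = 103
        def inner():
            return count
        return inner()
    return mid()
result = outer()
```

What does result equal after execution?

Step 1: Three levels of shadowing: global 48, outer 62, mid 103.
Step 2: inner() finds count = 103 in enclosing mid() scope.
Step 3: result = 103

The answer is 103.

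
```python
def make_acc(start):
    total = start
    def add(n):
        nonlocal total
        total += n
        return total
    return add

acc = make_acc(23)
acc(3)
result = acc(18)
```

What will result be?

Step 1: make_acc(23) creates closure with total = 23.
Step 2: First acc(3): total = 23 + 3 = 26.
Step 3: Second acc(18): total = 26 + 18 = 44. result = 44

The answer is 44.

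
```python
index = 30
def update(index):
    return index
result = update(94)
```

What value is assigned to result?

Step 1: Global index = 30.
Step 2: update(94) takes parameter index = 94, which shadows the global.
Step 3: result = 94

The answer is 94.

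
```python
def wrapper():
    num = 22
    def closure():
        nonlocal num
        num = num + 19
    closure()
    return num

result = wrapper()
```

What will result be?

Step 1: wrapper() sets num = 22.
Step 2: closure() uses nonlocal to modify num in wrapper's scope: num = 22 + 19 = 41.
Step 3: wrapper() returns the modified num = 41

The answer is 41.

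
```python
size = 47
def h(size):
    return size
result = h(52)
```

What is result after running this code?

Step 1: Global size = 47.
Step 2: h(52) takes parameter size = 52, which shadows the global.
Step 3: result = 52

The answer is 52.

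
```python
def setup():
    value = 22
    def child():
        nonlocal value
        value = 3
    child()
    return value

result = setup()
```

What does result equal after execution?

Step 1: setup() sets value = 22.
Step 2: child() uses nonlocal to reassign value = 3.
Step 3: result = 3

The answer is 3.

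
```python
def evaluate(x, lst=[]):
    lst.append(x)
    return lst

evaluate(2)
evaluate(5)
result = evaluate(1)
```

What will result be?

Step 1: Mutable default argument gotcha! The list [] is created once.
Step 2: Each call appends to the SAME list: [2], [2, 5], [2, 5, 1].
Step 3: result = [2, 5, 1]

The answer is [2, 5, 1].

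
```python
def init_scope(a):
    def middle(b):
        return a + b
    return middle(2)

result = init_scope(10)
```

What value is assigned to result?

Step 1: init_scope(10) passes a = 10.
Step 2: middle(2) has b = 2, reads a = 10 from enclosing.
Step 3: result = 10 + 2 = 12

The answer is 12.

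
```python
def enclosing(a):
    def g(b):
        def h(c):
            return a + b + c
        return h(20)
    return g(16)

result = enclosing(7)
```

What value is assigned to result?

Step 1: a = 7, b = 16, c = 20 across three nested scopes.
Step 2: h() accesses all three via LEGB rule.
Step 3: result = 7 + 16 + 20 = 43

The answer is 43.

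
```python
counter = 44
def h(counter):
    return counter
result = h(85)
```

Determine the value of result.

Step 1: Global counter = 44.
Step 2: h(85) takes parameter counter = 85, which shadows the global.
Step 3: result = 85

The answer is 85.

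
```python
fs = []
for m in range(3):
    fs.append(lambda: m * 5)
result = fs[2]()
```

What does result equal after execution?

Step 1: All lambdas reference the same variable m (late binding).
Step 2: After the loop, m = 2. Every lambda returns m * 5.
Step 3: fs[2]() = 2 * 5 = 10

The answer is 10.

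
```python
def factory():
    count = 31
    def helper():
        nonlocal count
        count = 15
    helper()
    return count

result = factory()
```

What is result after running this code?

Step 1: factory() sets count = 31.
Step 2: helper() uses nonlocal to reassign count = 15.
Step 3: result = 15

The answer is 15.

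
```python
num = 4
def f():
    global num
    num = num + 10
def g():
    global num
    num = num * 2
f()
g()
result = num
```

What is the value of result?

Step 1: num = 4.
Step 2: f() adds 10: num = 4 + 10 = 14.
Step 3: g() doubles: num = 14 * 2 = 28.
Step 4: result = 28

The answer is 28.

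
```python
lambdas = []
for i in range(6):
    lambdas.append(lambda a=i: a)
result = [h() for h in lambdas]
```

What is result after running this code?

Step 1: Default arg a=i captures i at each iteration.
Step 2: Each lambda has its own default: 0, 1, ..., 5.
Step 3: result = [0, 1, 2, 3, 4, 5]

The answer is [0, 1, 2, 3, 4, 5].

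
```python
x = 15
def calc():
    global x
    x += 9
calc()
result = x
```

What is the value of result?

Step 1: x = 15 globally.
Step 2: calc() modifies global x: x += 9 = 24.
Step 3: result = 24

The answer is 24.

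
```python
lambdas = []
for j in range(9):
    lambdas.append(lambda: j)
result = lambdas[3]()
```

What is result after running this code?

Step 1: The loop creates 9 lambdas, all referencing the same variable j.
Step 2: After the loop, j = 8 (final value).
Step 3: lambdas[3]() looks up j at call time and finds 8. This is the late binding gotcha. result = 8

The answer is 8.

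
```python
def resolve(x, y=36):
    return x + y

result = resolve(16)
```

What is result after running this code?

Step 1: resolve(16) uses default y = 36.
Step 2: Returns 16 + 36 = 52.
Step 3: result = 52

The answer is 52.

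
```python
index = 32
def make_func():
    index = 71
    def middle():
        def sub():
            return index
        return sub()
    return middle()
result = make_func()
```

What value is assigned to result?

Step 1: make_func() defines index = 71. middle() and sub() have no local index.
Step 2: sub() checks local (none), enclosing middle() (none), enclosing make_func() and finds index = 71.
Step 3: result = 71

The answer is 71.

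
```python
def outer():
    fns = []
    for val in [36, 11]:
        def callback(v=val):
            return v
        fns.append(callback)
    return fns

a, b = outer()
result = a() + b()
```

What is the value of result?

Step 1: Default argument v=val captures val at each iteration.
Step 2: a() returns 36 (captured at first iteration), b() returns 11 (captured at second).
Step 3: result = 36 + 11 = 47

The answer is 47.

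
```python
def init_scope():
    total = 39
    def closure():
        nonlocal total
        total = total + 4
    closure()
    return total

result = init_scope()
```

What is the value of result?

Step 1: init_scope() sets total = 39.
Step 2: closure() uses nonlocal to modify total in init_scope's scope: total = 39 + 4 = 43.
Step 3: init_scope() returns the modified total = 43

The answer is 43.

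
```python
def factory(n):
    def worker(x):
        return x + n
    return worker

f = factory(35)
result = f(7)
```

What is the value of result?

Step 1: factory(35) creates a closure that captures n = 35.
Step 2: f(7) calls the closure with x = 7, returning 7 + 35 = 42.
Step 3: result = 42

The answer is 42.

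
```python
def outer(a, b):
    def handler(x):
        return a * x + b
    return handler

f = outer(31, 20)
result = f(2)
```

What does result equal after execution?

Step 1: outer(31, 20) captures a = 31, b = 20.
Step 2: f(2) computes 31 * 2 + 20 = 82.
Step 3: result = 82

The answer is 82.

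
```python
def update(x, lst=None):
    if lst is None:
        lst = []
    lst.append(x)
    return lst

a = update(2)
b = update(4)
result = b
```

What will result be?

Step 1: None default with guard creates a NEW list each call.
Step 2: a = [2] (fresh list). b = [4] (another fresh list).
Step 3: result = [4] (this is the fix for mutable default)

The answer is [4].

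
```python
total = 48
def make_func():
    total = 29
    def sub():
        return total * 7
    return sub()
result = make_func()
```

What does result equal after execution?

Step 1: make_func() shadows global total with total = 29.
Step 2: sub() finds total = 29 in enclosing scope, computes 29 * 7 = 203.
Step 3: result = 203

The answer is 203.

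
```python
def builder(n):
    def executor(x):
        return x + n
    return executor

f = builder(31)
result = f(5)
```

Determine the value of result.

Step 1: builder(31) creates a closure that captures n = 31.
Step 2: f(5) calls the closure with x = 5, returning 5 + 31 = 36.
Step 3: result = 36

The answer is 36.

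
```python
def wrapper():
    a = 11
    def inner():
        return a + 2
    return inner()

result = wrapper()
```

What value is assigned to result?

Step 1: wrapper() defines a = 11.
Step 2: inner() reads a = 11 from enclosing scope, returns 11 + 2 = 13.
Step 3: result = 13

The answer is 13.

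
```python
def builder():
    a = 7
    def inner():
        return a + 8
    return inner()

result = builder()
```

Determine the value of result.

Step 1: builder() defines a = 7.
Step 2: inner() reads a = 7 from enclosing scope, returns 7 + 8 = 15.
Step 3: result = 15

The answer is 15.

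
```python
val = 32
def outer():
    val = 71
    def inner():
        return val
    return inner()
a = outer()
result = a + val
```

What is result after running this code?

Step 1: outer() has local val = 71. inner() reads from enclosing.
Step 2: outer() returns 71. Global val = 32 unchanged.
Step 3: result = 71 + 32 = 103

The answer is 103.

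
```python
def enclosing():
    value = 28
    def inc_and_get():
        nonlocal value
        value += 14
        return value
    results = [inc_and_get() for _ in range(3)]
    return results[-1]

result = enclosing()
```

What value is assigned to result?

Step 1: value = 28.
Step 2: Three calls to inc_and_get(), each adding 14.
Step 3: Last value = 28 + 14 * 3 = 70

The answer is 70.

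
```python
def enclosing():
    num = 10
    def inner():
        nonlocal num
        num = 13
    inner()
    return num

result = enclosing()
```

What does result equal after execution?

Step 1: enclosing() sets num = 10.
Step 2: inner() uses nonlocal to reassign num = 13.
Step 3: result = 13

The answer is 13.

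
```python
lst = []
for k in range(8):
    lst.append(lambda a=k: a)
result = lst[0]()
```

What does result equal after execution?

Step 1: Default argument a=k captures k's value at each iteration.
Step 2: lst[0] captured a = 0 when k was 0.
Step 3: result = 0

The answer is 0.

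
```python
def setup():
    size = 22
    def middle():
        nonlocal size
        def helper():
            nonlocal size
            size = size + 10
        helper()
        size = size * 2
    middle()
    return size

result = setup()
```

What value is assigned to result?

Step 1: size = 22.
Step 2: helper() adds 10: size = 22 + 10 = 32.
Step 3: middle() doubles: size = 32 * 2 = 64.
Step 4: result = 64

The answer is 64.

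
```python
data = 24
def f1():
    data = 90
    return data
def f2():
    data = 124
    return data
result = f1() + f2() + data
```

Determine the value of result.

Step 1: Each function shadows global data with its own local.
Step 2: f1() returns 90, f2() returns 124.
Step 3: Global data = 24 is unchanged. result = 90 + 124 + 24 = 238

The answer is 238.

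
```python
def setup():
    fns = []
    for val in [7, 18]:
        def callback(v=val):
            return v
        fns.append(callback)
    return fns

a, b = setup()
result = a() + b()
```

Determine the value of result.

Step 1: Default argument v=val captures val at each iteration.
Step 2: a() returns 7 (captured at first iteration), b() returns 18 (captured at second).
Step 3: result = 7 + 18 = 25

The answer is 25.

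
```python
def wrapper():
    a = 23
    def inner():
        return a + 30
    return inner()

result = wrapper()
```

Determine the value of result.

Step 1: wrapper() defines a = 23.
Step 2: inner() reads a = 23 from enclosing scope, returns 23 + 30 = 53.
Step 3: result = 53

The answer is 53.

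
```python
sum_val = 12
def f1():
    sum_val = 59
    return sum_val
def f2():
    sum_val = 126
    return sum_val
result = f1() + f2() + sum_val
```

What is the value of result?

Step 1: Each function shadows global sum_val with its own local.
Step 2: f1() returns 59, f2() returns 126.
Step 3: Global sum_val = 12 is unchanged. result = 59 + 126 + 12 = 197

The answer is 197.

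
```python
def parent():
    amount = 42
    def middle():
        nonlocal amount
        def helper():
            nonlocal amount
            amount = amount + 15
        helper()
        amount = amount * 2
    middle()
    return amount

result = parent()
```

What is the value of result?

Step 1: amount = 42.
Step 2: helper() adds 15: amount = 42 + 15 = 57.
Step 3: middle() doubles: amount = 57 * 2 = 114.
Step 4: result = 114

The answer is 114.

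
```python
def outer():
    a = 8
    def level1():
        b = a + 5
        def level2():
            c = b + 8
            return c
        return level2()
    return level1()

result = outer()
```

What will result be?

Step 1: a = 8. b = a + 5 = 13.
Step 2: c = b + 8 = 13 + 8 = 21.
Step 3: result = 21

The answer is 21.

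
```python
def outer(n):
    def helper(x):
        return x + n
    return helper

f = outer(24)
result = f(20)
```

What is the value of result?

Step 1: outer(24) creates a closure that captures n = 24.
Step 2: f(20) calls the closure with x = 20, returning 20 + 24 = 44.
Step 3: result = 44

The answer is 44.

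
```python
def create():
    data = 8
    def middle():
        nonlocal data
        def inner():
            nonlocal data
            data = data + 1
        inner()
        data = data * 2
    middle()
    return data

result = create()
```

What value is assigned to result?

Step 1: data = 8.
Step 2: inner() adds 1: data = 8 + 1 = 9.
Step 3: middle() doubles: data = 9 * 2 = 18.
Step 4: result = 18

The answer is 18.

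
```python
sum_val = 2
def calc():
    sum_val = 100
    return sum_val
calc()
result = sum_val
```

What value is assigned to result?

Step 1: Global sum_val = 2.
Step 2: calc() creates local sum_val = 100 (shadow, not modification).
Step 3: After calc() returns, global sum_val is unchanged. result = 2

The answer is 2.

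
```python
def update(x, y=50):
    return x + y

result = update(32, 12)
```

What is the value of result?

Step 1: update(32, 12) overrides default y with 12.
Step 2: Returns 32 + 12 = 44.
Step 3: result = 44

The answer is 44.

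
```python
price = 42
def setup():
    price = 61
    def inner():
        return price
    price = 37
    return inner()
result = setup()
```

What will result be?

Step 1: setup() sets price = 61, then later price = 37.
Step 2: inner() is called after price is reassigned to 37. Closures capture variables by reference, not by value.
Step 3: result = 37

The answer is 37.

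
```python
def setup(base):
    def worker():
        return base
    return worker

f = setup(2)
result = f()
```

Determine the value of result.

Step 1: setup(2) creates closure capturing base = 2.
Step 2: f() returns the captured base = 2.
Step 3: result = 2

The answer is 2.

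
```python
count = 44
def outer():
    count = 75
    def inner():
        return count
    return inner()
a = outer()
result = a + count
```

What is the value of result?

Step 1: outer() has local count = 75. inner() reads from enclosing.
Step 2: outer() returns 75. Global count = 44 unchanged.
Step 3: result = 75 + 44 = 119

The answer is 119.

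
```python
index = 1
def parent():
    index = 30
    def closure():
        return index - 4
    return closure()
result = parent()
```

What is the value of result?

Step 1: parent() shadows global index with index = 30.
Step 2: closure() finds index = 30 in enclosing scope, computes 30 - 4 = 26.
Step 3: result = 26

The answer is 26.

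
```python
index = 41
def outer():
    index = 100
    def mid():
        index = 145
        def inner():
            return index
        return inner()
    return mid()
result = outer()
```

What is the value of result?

Step 1: Three levels of shadowing: global 41, outer 100, mid 145.
Step 2: inner() finds index = 145 in enclosing mid() scope.
Step 3: result = 145

The answer is 145.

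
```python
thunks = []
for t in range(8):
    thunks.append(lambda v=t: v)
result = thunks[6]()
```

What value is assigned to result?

Step 1: Default argument v=t captures t's value at each iteration.
Step 2: thunks[6] captured v = 6 when t was 6.
Step 3: result = 6

The answer is 6.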